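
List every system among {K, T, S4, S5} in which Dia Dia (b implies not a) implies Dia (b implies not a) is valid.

T-tableau for the negation not (Dia Dia (b implies not a) implies Dia (b implies not a)):
1. not (Dia Dia (b implies not a) implies Dia (b implies not a)), 0
2. Dia Dia (b implies not a), 0
3. not Dia (b implies not a), 0
4. not (b implies not a), 0
5. b, 0
6. a, 0
7. Dia (b implies not a), 1
8. not (b implies not a), 1
9. b, 1
10. a, 1
11. b implies not a, 2
12. not a, 2
Accessibility: 0R0, 0R1, 1R1, 1R2, 2R2
Complete open branch: countermodel on a T-frame, so not valid in T, nor in K (the same frame is also a K-frame).
S4-tableau for the negation not (Dia Dia (b implies not a) implies Dia (b implies not a)):
1. not (Dia Dia (b implies not a) implies Dia (b implies not a)), 0
2. Dia Dia (b implies not a), 0
3. not Dia (b implies not a), 0
4. not (b implies not a), 0
5. b, 0
6. a, 0
7. Dia (b implies not a), 1
8. not (b implies not a), 1
9. b, 1
10. a, 1
11. b implies not a, 2
12. not (b implies not a), 2
13. b, 2
14. a, 2
15. not a, 2
Accessibility: 0R0, 0R1, 0R2, 1R1, 1R2, 2R2
Branch closes: a and not a both at 2.
Every branch closes (one shown): valid in S4, hence also in S5 (every theorem of S4 is a theorem of S5).

S4, S5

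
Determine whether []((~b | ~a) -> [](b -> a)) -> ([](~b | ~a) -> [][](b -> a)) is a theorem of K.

Yes, valid

Tableau for the negation ~([]((~b | ~a) -> [](b -> a)) -> ([](~b | ~a) -> [][](b -> a))):
1. ~([]((~b | ~a) -> [](b -> a)) -> ([](~b | ~a) -> [][](b -> a))), u
2. []((~b | ~a) -> [](b -> a)), u
3. ~([](~b | ~a) -> [][](b -> a)), u
4. [](~b | ~a), u
5. ~[][](b -> a), u
6. ~[](b -> a), v
7. (~b | ~a) -> [](b -> a), v
8. ~b | ~a, v
9. [](b -> a), v
10. ~a, v
11. ~(b -> a), w
12. b, w
13. ~a, w
14. b -> a, w
15. a, w
Accessibility: uRv, vRw
Branch closes: a and ~a both at w.
Every branch of the negation's tableau closes; the branch above is one of them.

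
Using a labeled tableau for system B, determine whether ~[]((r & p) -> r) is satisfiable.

Unsatisfiable

1. ~[]((r & p) -> r), w0
2. ~((r & p) -> r), w1
3. r & p, w1
4. ~r, w1
5. r, w1
6. p, w1
Accessibility: w0Rw0, w0Rw1, w1Rw0, w1Rw1
Branch closes: r and ~r both at w1.
All branches of the tableau close; one closing branch shown above.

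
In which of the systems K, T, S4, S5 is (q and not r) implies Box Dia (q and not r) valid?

S4-tableau for the negation not ((q and not r) implies Box Dia (q and not r)):
1. not ((q and not r) implies Box Dia (q and not r)), 0
2. q and not r, 0
3. not Box Dia (q and not r), 0
4. q, 0
5. not r, 0
6. not Dia (q and not r), 1
7. not (q and not r), 1
8. r, 1
Accessibility: 0R0, 0R1, 1R1
Complete open branch: countermodel on an S4-frame, so not valid in S4, nor in K, T (the same frame is also a K-frame and a T-frame).
S5-tableau for the negation not ((q and not r) implies Box Dia (q and not r)):
1. not ((q and not r) implies Box Dia (q and not r)), 0
2. q and not r, 0
3. not Box Dia (q and not r), 0
4. q, 0
5. not r, 0
6. not Dia (q and not r), 1
7. not (q and not r), 0
8. not (q and not r), 1
9. r, 0
Accessibility: 0R0, 0R1, 1R0, 1R1
Branch closes: r and not r both at 0.
Every branch closes (one shown): valid in S5.

S5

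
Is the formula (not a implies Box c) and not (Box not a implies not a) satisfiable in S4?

1. (not a implies Box c) and not (Box not a implies not a), 0
2. not a implies Box c, 0   [and-rule on 1]
3. not (Box not a implies not a), 0   [and-rule on 1]
4. Box not a, 0   [neg-implies-rule on 3]
5. a, 0   [neg-implies-rule on 3]
6. not a, 0   [Box-rule on 4 via 0R0]
Accessibility: 0R0
Branch closes: a and not a both at 0.
(One branch shown.) All branches close.

Unsatisfiable (every branch closes)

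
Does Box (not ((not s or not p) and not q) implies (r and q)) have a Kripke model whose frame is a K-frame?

Yes, satisfiable

1. Box (not ((not s or not p) and not q) implies (r and q)), 0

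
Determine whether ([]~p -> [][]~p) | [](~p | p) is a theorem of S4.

Tableau for the negation ~(([]~p -> [][]~p) | [](~p | p)):
1. ~(([]~p -> [][]~p) | [](~p | p)), u
2. ~([]~p -> [][]~p), u
3. ~[](~p | p), u
4. []~p, u
5. ~[][]~p, u
6. ~p, u
7. ~(~p | p), v
8. p, v
9. ~p, v
Accessibility: uRu, uRv, vRv
Branch closes: p and ~p both at v.
All branches of the negation close; one closing branch shown above.

Yes, valid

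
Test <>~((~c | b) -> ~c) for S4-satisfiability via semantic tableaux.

1. <>~((~c | b) -> ~c), u
2. ~((~c | b) -> ~c), v
3. ~c | b, v
4. c, v
5. b, v
Accessibility: uRu, uRv, vRv

Satisfiable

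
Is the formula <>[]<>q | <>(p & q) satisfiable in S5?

Satisfiable (open branch found)

1. <>[]<>q | <>(p & q), w0
2. <>(p & q), w0   [|-rule on 1 (branches; this branch)]
3. p & q, w1   [<>-rule on 2: fresh world w1, w0Rw1]
4. p, w1   [&-rule on 3]
5. q, w1   [&-rule on 3]
Accessibility: w0Rw0, w0Rw1, w1Rw0, w1Rw1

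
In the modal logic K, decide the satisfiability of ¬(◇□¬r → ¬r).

Yes, satisfiable

1. ¬(◇□¬r → ¬r), u
2. ◇□¬r, u
3. r, u
4. □¬r, v
Accessibility: uRv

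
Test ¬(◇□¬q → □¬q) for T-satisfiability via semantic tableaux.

Satisfiable (open branch found)

1. ¬(◇□¬q → □¬q), u
2. ◇□¬q, u
3. ¬□¬q, u
4. □¬q, v
5. ¬q, v
6. q, w
Accessibility: uRu, uRv, uRw, vRv, wRw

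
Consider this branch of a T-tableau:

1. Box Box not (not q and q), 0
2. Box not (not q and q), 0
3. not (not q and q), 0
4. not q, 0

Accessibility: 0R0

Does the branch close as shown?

Open

No world carries both an atom and its negation.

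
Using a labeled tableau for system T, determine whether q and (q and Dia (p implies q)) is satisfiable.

1. q and (q and Dia (p implies q)), 0
2. q, 0
3. q and Dia (p implies q), 0
4. Dia (p implies q), 0
5. p implies q, 1
6. q, 1
Accessibility: 0R0, 0R1, 1R1

Satisfiable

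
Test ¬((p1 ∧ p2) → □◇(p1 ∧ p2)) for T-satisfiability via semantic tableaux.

Satisfiable

1. ¬((p1 ∧ p2) → □◇(p1 ∧ p2)), 0
2. p1 ∧ p2, 0   [¬→-rule on 1]
3. ¬□◇(p1 ∧ p2), 0   [¬→-rule on 1]
4. p1, 0   [∧-rule on 2]
5. p2, 0   [∧-rule on 2]
6. ¬◇(p1 ∧ p2), 1   [¬□-rule on 3: fresh world 1, 0R1]
7. ¬(p1 ∧ p2), 1   [¬◇-rule on 6 via 1R1]
8. ¬p2, 1   [¬∧-rule on 7 (branches; this branch)]
Accessibility: 0R0, 0R1, 1R1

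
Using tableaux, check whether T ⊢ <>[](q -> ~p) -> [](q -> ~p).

No, not valid

Tableau for the negation ~(<>[](q -> ~p) -> [](q -> ~p)):
1. ~(<>[](q -> ~p) -> [](q -> ~p)), 0
2. <>[](q -> ~p), 0
3. ~[](q -> ~p), 0
4. [](q -> ~p), 1
5. q -> ~p, 1
6. ~p, 1
7. ~(q -> ~p), 2
8. q, 2
9. p, 2
Accessibility: 0R0, 0R1, 0R2, 1R1, 2R2
The negation has an open branch (countermodel exists).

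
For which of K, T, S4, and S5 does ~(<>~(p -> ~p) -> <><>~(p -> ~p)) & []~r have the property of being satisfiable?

K-tableau for the formula:
1. ~(<>~(p -> ~p) -> <><>~(p -> ~p)) & []~r, 0
2. ~(<>~(p -> ~p) -> <><>~(p -> ~p)), 0   [&-rule on 1]
3. []~r, 0   [&-rule on 1]
4. <>~(p -> ~p), 0   [~->-rule on 2]
5. ~<><>~(p -> ~p), 0   [~->-rule on 2]
6. ~(p -> ~p), 1   [<>-rule on 4: fresh world 1, 0R1]
7. p, 1   [~->-rule on 6]
8. ~r, 1   [[]-rule on 3 via 0R1]
9. ~<>~(p -> ~p), 1   [~<>-rule on 5 via 0R1]
Accessibility: 0R1
Complete open branch: satisfiable in K.
T-tableau for the formula:
1. ~(<>~(p -> ~p) -> <><>~(p -> ~p)) & []~r, 0
2. ~(<>~(p -> ~p) -> <><>~(p -> ~p)), 0   [&-rule on 1]
3. []~r, 0   [&-rule on 1]
4. <>~(p -> ~p), 0   [~->-rule on 2]
5. ~<><>~(p -> ~p), 0   [~->-rule on 2]
6. ~r, 0   [[]-rule on 3 via 0R0]
7. ~<>~(p -> ~p), 0   [~<>-rule on 5 via 0R0]
8. p -> ~p, 0   [~<>-rule on 7 via 0R0]
9. ~p, 0   [->-rule on 8 (branches; this branch)]
10. ~(p -> ~p), 1   [<>-rule on 4: fresh world 1, 0R1]
11. p, 1   [~->-rule on 10]
12. ~r, 1   [[]-rule on 3 via 0R1]
13. ~<>~(p -> ~p), 1   [~<>-rule on 5 via 0R1]
14. p -> ~p, 1   [~<>-rule on 7 via 0R1]
15. ~p, 1   [->-rule on 14 (branches; this branch)]
Accessibility: 0R0, 0R1, 1R1
Branch closes: p and ~p both at 1.
Every branch closes (one shown): unsatisfiable in T, hence also in S4, S5 (every S4/S5-frame is a T-frame).

K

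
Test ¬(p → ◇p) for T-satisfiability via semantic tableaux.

1. ¬(p → ◇p), u
2. p, u
3. ¬◇p, u
4. ¬p, u
Accessibility: uRu
Branch closes: p and ¬p both at u.
All branches of the tableau close; one closing branch shown above.

No, unsatisfiable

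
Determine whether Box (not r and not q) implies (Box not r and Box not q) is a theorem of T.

Valid in T

Tableau for the negation not (Box (not r and not q) implies (Box not r and Box not q)):
1. not (Box (not r and not q) implies (Box not r and Box not q)), w0
2. Box (not r and not q), w0   [neg-implies-rule on 1]
3. not (Box not r and Box not q), w0   [neg-implies-rule on 1]
4. not r and not q, w0   [Box-rule on 2 via w0Rw0]
5. not r, w0   [and-rule on 4]
6. not q, w0   [and-rule on 4]
7. not Box not q, w0   [neg-and-rule on 3 (branches; this branch)]
8. q, w1   [neg-Box-rule on 7: fresh world w1, w0Rw1]
9. not r and not q, w1   [Box-rule on 2 via w0Rw1]
10. not r, w1   [and-rule on 9]
11. not q, w1   [and-rule on 9]
Accessibility: w0Rw0, w0Rw1, w1Rw1
Branch closes: q and not q both at w1.
All branches of the negation close; one closing branch shown above.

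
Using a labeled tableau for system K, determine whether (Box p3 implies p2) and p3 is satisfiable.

Satisfiable

1. (Box p3 implies p2) and p3, u
2. Box p3 implies p2, u   [and-rule on 1]
3. p3, u   [and-rule on 1]
4. p2, u   [implies-rule on 2 (branches; this branch)]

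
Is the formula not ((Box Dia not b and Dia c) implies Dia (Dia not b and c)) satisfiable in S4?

1. not ((Box Dia not b and Dia c) implies Dia (Dia not b and c)), u
2. Box Dia not b and Dia c, u   [neg-implies-rule on 1]
3. not Dia (Dia not b and c), u   [neg-implies-rule on 1]
4. Box Dia not b, u   [and-rule on 2]
5. Dia c, u   [and-rule on 2]
6. not (Dia not b and c), u   [neg-Dia-rule on 3 via uRu]
7. Dia not b, u   [Box-rule on 4 via uRu]
8. not c, u   [neg-and-rule on 6 (branches; this branch)]
9. c, v   [Dia-rule on 5: fresh world v, uRv]
10. not (Dia not b and c), v   [neg-Dia-rule on 3 via uRv]
11. Dia not b, v   [Box-rule on 4 via uRv]
12. not Dia not b, v   [neg-and-rule on 10 (branches; this branch)]
13. b, v   [neg-Dia-rule on 12 via vRv]
14. not b, w   [Dia-rule on 7: fresh world w, uRw]
15. not (Dia not b and c), w   [neg-Dia-rule on 3 via uRw]
16. Dia not b, w   [Box-rule on 4 via uRw]
17. not c, w   [neg-and-rule on 15 (branches; this branch)]
18. not b, x   [Dia-rule on 11: fresh world x, vRx]
19. not (Dia not b and c), x   [neg-Dia-rule on 3 via uRx]
20. Dia not b, x   [Box-rule on 4 via uRx]
21. b, x   [neg-Dia-rule on 12 via vRx]
Accessibility: uRu, uRv, uRw, uRx, vRv, vRx, wRw, xRx
Branch closes: b and not b both at x.
All branches of the tableau close; one closing branch shown above.

No, unsatisfiable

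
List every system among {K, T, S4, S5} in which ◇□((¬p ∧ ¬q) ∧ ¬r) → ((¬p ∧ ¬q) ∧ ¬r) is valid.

S5-tableau for the negation ¬(◇□((¬p ∧ ¬q) ∧ ¬r) → ((¬p ∧ ¬q) ∧ ¬r)):
1. ¬(◇□((¬p ∧ ¬q) ∧ ¬r) → ((¬p ∧ ¬q) ∧ ¬r)), w0
2. ◇□((¬p ∧ ¬q) ∧ ¬r), w0   [¬→-rule on 1]
3. ¬((¬p ∧ ¬q) ∧ ¬r), w0   [¬→-rule on 1]
4. ¬(¬p ∧ ¬q), w0   [¬∧-rule on 3 (branches; this branch)]
5. q, w0   [¬∧-rule on 4 (branches; this branch)]
6. □((¬p ∧ ¬q) ∧ ¬r), w1   [◇-rule on 2: fresh world w1, w0Rw1]
7. (¬p ∧ ¬q) ∧ ¬r, w0   [□-rule on 6 via w1Rw0]
8. ¬p ∧ ¬q, w0   [∧-rule on 7]
9. ¬r, w0   [∧-rule on 7]
10. ¬p, w0   [∧-rule on 8]
11. ¬q, w0   [∧-rule on 8]
Accessibility: w0Rw0, w0Rw1, w1Rw0, w1Rw1
Branch closes: q and ¬q both at w0.
Every branch closes (one shown): valid in S5.
S4-tableau for the negation ¬(◇□((¬p ∧ ¬q) ∧ ¬r) → ((¬p ∧ ¬q) ∧ ¬r)):
1. ¬(◇□((¬p ∧ ¬q) ∧ ¬r) → ((¬p ∧ ¬q) ∧ ¬r)), w0
2. ◇□((¬p ∧ ¬q) ∧ ¬r), w0   [¬→-rule on 1]
3. ¬((¬p ∧ ¬q) ∧ ¬r), w0   [¬→-rule on 1]
4. r, w0   [¬∧-rule on 3 (branches; this branch)]
5. □((¬p ∧ ¬q) ∧ ¬r), w1   [◇-rule on 2: fresh world w1, w0Rw1]
6. (¬p ∧ ¬q) ∧ ¬r, w1   [□-rule on 5 via w1Rw1]
7. ¬p ∧ ¬q, w1   [∧-rule on 6]
8. ¬r, w1   [∧-rule on 6]
9. ¬p, w1   [∧-rule on 7]
10. ¬q, w1   [∧-rule on 7]
Accessibility: w0Rw0, w0Rw1, w1Rw1
Complete open branch: countermodel on an S4-frame, so not valid in S4, nor in K, T (the same frame is also a K-frame and a T-frame).

S5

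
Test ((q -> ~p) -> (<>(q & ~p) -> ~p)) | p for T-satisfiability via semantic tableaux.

Satisfiable

1. ((q -> ~p) -> (<>(q & ~p) -> ~p)) | p, w0
2. p, w0
Accessibility: w0Rw0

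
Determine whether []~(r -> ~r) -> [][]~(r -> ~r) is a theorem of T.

Not valid

Tableau for the negation ~([]~(r -> ~r) -> [][]~(r -> ~r)):
1. ~([]~(r -> ~r) -> [][]~(r -> ~r)), w0
2. []~(r -> ~r), w0
3. ~[][]~(r -> ~r), w0
4. ~(r -> ~r), w0
5. r, w0
6. ~[]~(r -> ~r), w1
7. ~(r -> ~r), w1
8. r, w1
9. r -> ~r, w2
10. ~r, w2
Accessibility: w0Rw0, w0Rw1, w1Rw1, w1Rw2, w2Rw2
The negation has an open branch (countermodel exists).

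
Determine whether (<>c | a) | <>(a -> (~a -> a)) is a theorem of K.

Tableau for the negation ~((<>c | a) | <>(a -> (~a -> a))):
1. ~((<>c | a) | <>(a -> (~a -> a))), 0
2. ~(<>c | a), 0
3. ~<>(a -> (~a -> a)), 0
4. ~<>c, 0
5. ~a, 0
The negation has an open branch (countermodel exists).

Invalid (countermodel exists)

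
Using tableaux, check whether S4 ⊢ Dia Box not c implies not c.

Tableau for the negation not (Dia Box not c implies not c):
1. not (Dia Box not c implies not c), w0
2. Dia Box not c, w0   [neg-implies-rule on 1]
3. c, w0   [neg-implies-rule on 1]
4. Box not c, w1   [Dia-rule on 2: fresh world w1, w0Rw1]
5. not c, w1   [Box-rule on 4 via w1Rw1]
Accessibility: w0Rw0, w0Rw1, w1Rw1
The negation has an open branch (countermodel exists).

Not valid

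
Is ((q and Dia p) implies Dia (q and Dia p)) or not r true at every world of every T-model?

Tableau for the negation not (((q and Dia p) implies Dia (q and Dia p)) or not r):
1. not (((q and Dia p) implies Dia (q and Dia p)) or not r), u
2. not ((q and Dia p) implies Dia (q and Dia p)), u   [neg-or-rule on 1]
3. r, u   [neg-or-rule on 1]
4. q and Dia p, u   [neg-implies-rule on 2]
5. not Dia (q and Dia p), u   [neg-implies-rule on 2]
6. q, u   [and-rule on 4]
7. Dia p, u   [and-rule on 4]
8. not (q and Dia p), u   [neg-Dia-rule on 5 via uRu]
9. not Dia p, u   [neg-and-rule on 8 (branches; this branch)]
10. not p, u   [neg-Dia-rule on 9 via uRu]
11. p, v   [Dia-rule on 7: fresh world v, uRv]
12. not (q and Dia p), v   [neg-Dia-rule on 5 via uRv]
13. not p, v   [neg-Dia-rule on 9 via uRv]
Accessibility: uRu, uRv, vRv
Branch closes: p and not p both at v.
All branches of the negation close; one closing branch shown above.

Valid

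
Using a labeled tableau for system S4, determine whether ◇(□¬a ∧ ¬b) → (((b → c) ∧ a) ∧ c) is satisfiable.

Satisfiable

1. ◇(□¬a ∧ ¬b) → (((b → c) ∧ a) ∧ c), u
2. ((b → c) ∧ a) ∧ c, u
3. (b → c) ∧ a, u
4. c, u
5. b → c, u
6. a, u
Accessibility: uRu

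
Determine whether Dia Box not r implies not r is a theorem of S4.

Tableau for the negation not (Dia Box not r implies not r):
1. not (Dia Box not r implies not r), 0
2. Dia Box not r, 0
3. r, 0
4. Box not r, 1
5. not r, 1
Accessibility: 0R0, 0R1, 1R1
The negation has an open branch (countermodel exists).

Invalid (countermodel exists)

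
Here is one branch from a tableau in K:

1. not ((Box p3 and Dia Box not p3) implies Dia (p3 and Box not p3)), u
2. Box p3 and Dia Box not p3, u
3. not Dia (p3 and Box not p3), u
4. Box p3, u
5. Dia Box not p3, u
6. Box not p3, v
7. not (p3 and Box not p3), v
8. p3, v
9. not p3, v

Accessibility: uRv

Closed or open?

Both p3 and not p3 appear at v.

Yes, closed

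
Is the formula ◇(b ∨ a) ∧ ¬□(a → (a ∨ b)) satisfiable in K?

1. ◇(b ∨ a) ∧ ¬□(a → (a ∨ b)), 0
2. ◇(b ∨ a), 0
3. ¬□(a → (a ∨ b)), 0
4. b ∨ a, 1
5. a, 1
6. ¬(a → (a ∨ b)), 2
7. a, 2
8. ¬(a ∨ b), 2
9. ¬a, 2
10. ¬b, 2
Accessibility: 0R1, 0R2
Branch closes: a and ¬a both at 2.
All branches of the tableau close; one closing branch shown above.

No, unsatisfiable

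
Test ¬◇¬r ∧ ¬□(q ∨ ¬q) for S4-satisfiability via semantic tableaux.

No, unsatisfiable

1. ¬◇¬r ∧ ¬□(q ∨ ¬q), 0
2. ¬◇¬r, 0   [∧-rule on 1]
3. ¬□(q ∨ ¬q), 0   [∧-rule on 1]
4. r, 0   [¬◇-rule on 2 via 0R0]
5. ¬(q ∨ ¬q), 1   [¬□-rule on 3: fresh world 1, 0R1]
6. ¬q, 1   [¬∨-rule on 5]
7. q, 1   [¬∨-rule on 5]
Accessibility: 0R0, 0R1, 1R1
Branch closes: q and ¬q both at 1.
Every branch closes; the branch above is one of them.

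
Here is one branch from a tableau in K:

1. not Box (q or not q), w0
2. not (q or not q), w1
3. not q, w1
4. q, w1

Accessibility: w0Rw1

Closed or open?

Both q and not q appear at w1.

Closed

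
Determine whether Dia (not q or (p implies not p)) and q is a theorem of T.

Tableau for the negation not (Dia (not q or (p implies not p)) and q):
1. not (Dia (not q or (p implies not p)) and q), u
2. not q, u
Accessibility: uRu
The negation has an open branch (countermodel exists).

No, not valid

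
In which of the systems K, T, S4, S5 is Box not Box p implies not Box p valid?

T, S4, S5

K-tableau for the negation not (Box not Box p implies not Box p):
1. not (Box not Box p implies not Box p), 0
2. Box not Box p, 0
3. Box p, 0
Complete open branch: countermodel on a K-frame, so not valid in K.
T-tableau for the negation not (Box not Box p implies not Box p):
1. not (Box not Box p implies not Box p), 0
2. Box not Box p, 0
3. Box p, 0
4. not Box p, 0
5. p, 0
6. not p, 1
7. not Box p, 1
8. p, 1
Accessibility: 0R0, 0R1, 1R1
Branch closes: p and not p both at 1.
Every branch closes (one shown): valid in T, hence also in S4, S5 (every theorem of T is a theorem of S4 and S5).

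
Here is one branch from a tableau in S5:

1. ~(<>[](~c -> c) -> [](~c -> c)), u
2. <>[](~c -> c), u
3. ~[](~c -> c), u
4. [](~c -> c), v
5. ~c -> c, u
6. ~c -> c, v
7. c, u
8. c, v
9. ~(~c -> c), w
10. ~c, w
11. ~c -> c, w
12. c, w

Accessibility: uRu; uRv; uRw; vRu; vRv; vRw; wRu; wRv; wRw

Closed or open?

Closed

Both c and ~c appear at w.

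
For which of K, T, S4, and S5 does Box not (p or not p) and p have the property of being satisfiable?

K-tableau for the formula:
1. Box not (p or not p) and p, 0
2. Box not (p or not p), 0
3. p, 0
Complete open branch: satisfiable in K.
T-tableau for the formula:
1. Box not (p or not p) and p, 0
2. Box not (p or not p), 0
3. p, 0
4. not (p or not p), 0
5. not p, 0
Accessibility: 0R0
Branch closes: p and not p both at 0.
Every branch closes (one shown): unsatisfiable in T, hence also in S4, S5 (every S4/S5-frame is a T-frame).

K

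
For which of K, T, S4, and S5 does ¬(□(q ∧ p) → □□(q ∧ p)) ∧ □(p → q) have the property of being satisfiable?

T-tableau for the formula:
1. ¬(□(q ∧ p) → □□(q ∧ p)) ∧ □(p → q), w0
2. ¬(□(q ∧ p) → □□(q ∧ p)), w0   [∧-rule on 1]
3. □(p → q), w0   [∧-rule on 1]
4. □(q ∧ p), w0   [¬→-rule on 2]
5. ¬□□(q ∧ p), w0   [¬→-rule on 2]
6. p → q, w0   [□-rule on 3 via w0Rw0]
7. q ∧ p, w0   [□-rule on 4 via w0Rw0]
8. q, w0   [∧-rule on 7]
9. p, w0   [∧-rule on 7]
10. ¬□(q ∧ p), w1   [¬□-rule on 5: fresh world w1, w0Rw1]
11. p → q, w1   [□-rule on 3 via w0Rw1]
12. q ∧ p, w1   [□-rule on 4 via w0Rw1]
13. q, w1   [∧-rule on 12]
14. p, w1   [∧-rule on 12]
15. ¬(q ∧ p), w2   [¬□-rule on 10: fresh world w2, w1Rw2]
16. ¬p, w2   [¬∧-rule on 15 (branches; this branch)]
Accessibility: w0Rw0, w0Rw1, w1Rw1, w1Rw2, w2Rw2
Complete open branch: satisfiable in T, hence also in K (this T-model is also a K-model).
S4-tableau for the formula:
1. ¬(□(q ∧ p) → □□(q ∧ p)) ∧ □(p → q), w0
2. ¬(□(q ∧ p) → □□(q ∧ p)), w0   [∧-rule on 1]
3. □(p → q), w0   [∧-rule on 1]
4. □(q ∧ p), w0   [¬→-rule on 2]
5. ¬□□(q ∧ p), w0   [¬→-rule on 2]
6. p → q, w0   [□-rule on 3 via w0Rw0]
7. q ∧ p, w0   [□-rule on 4 via w0Rw0]
8. q, w0   [∧-rule on 7]
9. p, w0   [∧-rule on 7]
10. ¬□(q ∧ p), w1   [¬□-rule on 5: fresh world w1, w0Rw1]
11. p → q, w1   [□-rule on 3 via w0Rw1]
12. q ∧ p, w1   [□-rule on 4 via w0Rw1]
13. q, w1   [∧-rule on 12]
14. p, w1   [∧-rule on 12]
15. ¬(q ∧ p), w2   [¬□-rule on 10: fresh world w2, w1Rw2]
16. p → q, w2   [□-rule on 3 via w0Rw2]
17. q ∧ p, w2   [□-rule on 4 via w0Rw2]
18. q, w2   [∧-rule on 17]
19. p, w2   [∧-rule on 17]
20. ¬p, w2   [¬∧-rule on 15 (branches; this branch)]
Accessibility: w0Rw0, w0Rw1, w0Rw2, w1Rw1, w1Rw2, w2Rw2
Branch closes: p and ¬p both at w2.
Every branch closes (one shown): unsatisfiable in S4, hence also in S5 (every S5-frame is an S4-frame).

K, T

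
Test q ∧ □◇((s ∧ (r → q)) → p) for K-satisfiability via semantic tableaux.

Satisfiable (open branch found)

1. q ∧ □◇((s ∧ (r → q)) → p), u
2. q, u
3. □◇((s ∧ (r → q)) → p), u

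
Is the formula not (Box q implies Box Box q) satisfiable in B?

1. not (Box q implies Box Box q), 0
2. Box q, 0
3. not Box Box q, 0
4. q, 0
5. not Box q, 1
6. q, 1
7. not q, 2
Accessibility: 0R0, 0R1, 1R0, 1R1, 1R2, 2R1, 2R2

Satisfiable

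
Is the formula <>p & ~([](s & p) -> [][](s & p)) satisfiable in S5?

1. <>p & ~([](s & p) -> [][](s & p)), 0
2. <>p, 0
3. ~([](s & p) -> [][](s & p)), 0
4. [](s & p), 0
5. ~[][](s & p), 0
6. s & p, 0
7. s, 0
8. p, 0
9. p, 1
10. s & p, 1
11. s, 1
12. ~[](s & p), 2
13. s & p, 2
14. s, 2
15. p, 2
16. ~(s & p), 3
17. s & p, 3
18. s, 3
19. p, 3
20. ~p, 3
Accessibility: 0R0, 0R1, 0R2, 0R3, 1R0, 1R1, 1R2, 1R3, 2R0, 2R1, 2R2, 2R3, 3R0, 3R1, 3R2, 3R3
Branch closes: p and ~p both at 3.
All branches of the tableau close; one closing branch shown above.

No, unsatisfiable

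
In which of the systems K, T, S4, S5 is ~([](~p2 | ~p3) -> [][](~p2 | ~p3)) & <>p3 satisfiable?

K, T

T-tableau for the formula:
1. ~([](~p2 | ~p3) -> [][](~p2 | ~p3)) & <>p3, 0
2. ~([](~p2 | ~p3) -> [][](~p2 | ~p3)), 0
3. <>p3, 0
4. [](~p2 | ~p3), 0
5. ~[][](~p2 | ~p3), 0
6. ~p2 | ~p3, 0
7. ~p3, 0
8. p3, 1
9. ~p2 | ~p3, 1
10. ~p2, 1
11. ~[](~p2 | ~p3), 2
12. ~p2 | ~p3, 2
13. ~p3, 2
14. ~(~p2 | ~p3), 3
15. p2, 3
16. p3, 3
Accessibility: 0R0, 0R1, 0R2, 1R1, 2R2, 2R3, 3R3
Complete open branch: satisfiable in T, hence also in K (this T-model is also a K-model).
S4-tableau for the formula:
1. ~([](~p2 | ~p3) -> [][](~p2 | ~p3)) & <>p3, 0
2. ~([](~p2 | ~p3) -> [][](~p2 | ~p3)), 0
3. <>p3, 0
4. [](~p2 | ~p3), 0
5. ~[][](~p2 | ~p3), 0
6. ~p2 | ~p3, 0
7. ~p3, 0
8. p3, 1
9. ~p2 | ~p3, 1
10. ~p2, 1
11. ~[](~p2 | ~p3), 2
12. ~p2 | ~p3, 2
13. ~p3, 2
14. ~(~p2 | ~p3), 3
15. p2, 3
16. p3, 3
17. ~p2 | ~p3, 3
18. ~p3, 3
Accessibility: 0R0, 0R1, 0R2, 0R3, 1R1, 2R2, 2R3, 3R3
Branch closes: p3 and ~p3 both at 3.
Every branch closes (one shown): unsatisfiable in S4, hence also in S5 (every S5-frame is an S4-frame).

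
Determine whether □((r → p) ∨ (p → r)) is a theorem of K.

Tableau for the negation ¬□((r → p) ∨ (p → r)):
1. ¬□((r → p) ∨ (p → r)), w0
2. ¬((r → p) ∨ (p → r)), w1   [¬□-rule on 1: fresh world w1, w0Rw1]
3. ¬(r → p), w1   [¬∨-rule on 2]
4. ¬(p → r), w1   [¬∨-rule on 2]
5. r, w1   [¬→-rule on 3]
6. ¬p, w1   [¬→-rule on 3]
7. p, w1   [¬→-rule on 4]
8. ¬r, w1   [¬→-rule on 4]
Accessibility: w0Rw1
Branch closes: p and ¬p both at w1.
All branches of the negation close; one closing branch shown above.

Valid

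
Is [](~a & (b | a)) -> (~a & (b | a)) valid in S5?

Valid in S5

Tableau for the negation ~([](~a & (b | a)) -> (~a & (b | a))):
1. ~([](~a & (b | a)) -> (~a & (b | a))), w0
2. [](~a & (b | a)), w0
3. ~(~a & (b | a)), w0
4. ~a & (b | a), w0
5. ~a, w0
6. b | a, w0
7. ~(b | a), w0
8. ~b, w0
9. a, w0
Accessibility: w0Rw0
Branch closes: a and ~a both at w0.
All branches of the negation close; one closing branch shown above.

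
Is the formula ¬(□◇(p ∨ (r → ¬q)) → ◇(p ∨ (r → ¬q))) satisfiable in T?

1. ¬(□◇(p ∨ (r → ¬q)) → ◇(p ∨ (r → ¬q))), w0
2. □◇(p ∨ (r → ¬q)), w0
3. ¬◇(p ∨ (r → ¬q)), w0
4. ◇(p ∨ (r → ¬q)), w0
5. ¬(p ∨ (r → ¬q)), w0
6. ¬p, w0
7. ¬(r → ¬q), w0
8. r, w0
9. q, w0
10. p ∨ (r → ¬q), w1
11. ◇(p ∨ (r → ¬q)), w1
12. ¬(p ∨ (r → ¬q)), w1
13. ¬p, w1
14. ¬(r → ¬q), w1
15. r, w1
16. q, w1
17. r → ¬q, w1
18. ¬q, w1
Accessibility: w0Rw0, w0Rw1, w1Rw1
Branch closes: q and ¬q both at w1.
Every branch closes; the branch above is one of them.

Unsatisfiable (every branch closes)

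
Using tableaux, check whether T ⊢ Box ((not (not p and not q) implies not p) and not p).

Tableau for the negation not Box ((not (not p and not q) implies not p) and not p):
1. not Box ((not (not p and not q) implies not p) and not p), w0
2. not ((not (not p and not q) implies not p) and not p), w1
3. p, w1
Accessibility: w0Rw0, w0Rw1, w1Rw1
The negation has an open branch (countermodel exists).

Invalid (countermodel exists)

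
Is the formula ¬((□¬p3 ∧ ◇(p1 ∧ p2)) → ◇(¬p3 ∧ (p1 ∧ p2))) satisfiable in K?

No, unsatisfiable

1. ¬((□¬p3 ∧ ◇(p1 ∧ p2)) → ◇(¬p3 ∧ (p1 ∧ p2))), 0
2. □¬p3 ∧ ◇(p1 ∧ p2), 0
3. ¬◇(¬p3 ∧ (p1 ∧ p2)), 0
4. □¬p3, 0
5. ◇(p1 ∧ p2), 0
6. p1 ∧ p2, 1
7. p1, 1
8. p2, 1
9. ¬(¬p3 ∧ (p1 ∧ p2)), 1
10. ¬p3, 1
11. ¬(p1 ∧ p2), 1
12. ¬p2, 1
Accessibility: 0R1
Branch closes: p2 and ¬p2 both at 1.
All branches of the tableau close; one closing branch shown above.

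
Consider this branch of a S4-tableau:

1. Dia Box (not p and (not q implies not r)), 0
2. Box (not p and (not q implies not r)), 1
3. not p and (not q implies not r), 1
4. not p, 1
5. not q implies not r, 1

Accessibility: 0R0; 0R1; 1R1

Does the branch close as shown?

Not closed

No world carries both an atom and its negation.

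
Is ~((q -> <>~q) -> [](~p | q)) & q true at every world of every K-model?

Not valid

Tableau for the negation ~(~((q -> <>~q) -> [](~p | q)) & q):
1. ~(~((q -> <>~q) -> [](~p | q)) & q), w0
2. ~q, w0   [~&-rule on 1 (branches; this branch)]
The negation has an open branch (countermodel exists).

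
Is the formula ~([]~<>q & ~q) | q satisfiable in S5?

1. ~([]~<>q & ~q) | q, w0
2. q, w0   [|-rule on 1 (branches; this branch)]
Accessibility: w0Rw0

Satisfiable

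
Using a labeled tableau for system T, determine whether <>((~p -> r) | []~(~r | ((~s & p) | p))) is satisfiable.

1. <>((~p -> r) | []~(~r | ((~s & p) | p))), w0
2. (~p -> r) | []~(~r | ((~s & p) | p)), w1
3. []~(~r | ((~s & p) | p)), w1
4. ~(~r | ((~s & p) | p)), w1
5. r, w1
6. ~((~s & p) | p), w1
7. ~(~s & p), w1
8. ~p, w1
Accessibility: w0Rw0, w0Rw1, w1Rw1

Satisfiable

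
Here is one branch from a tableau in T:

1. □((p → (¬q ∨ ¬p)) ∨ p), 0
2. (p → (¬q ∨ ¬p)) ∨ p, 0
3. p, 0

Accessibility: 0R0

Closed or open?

There is no literal clash: for every atom and world, at most one sign appears.

Not closed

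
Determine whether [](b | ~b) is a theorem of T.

Tableau for the negation ~[](b | ~b):
1. ~[](b | ~b), 0
2. ~(b | ~b), 1
3. ~b, 1
4. b, 1
Accessibility: 0R0, 0R1, 1R1
Branch closes: b and ~b both at 1.
All branches of the negation close; one closing branch shown above.

Valid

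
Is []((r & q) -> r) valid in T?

Yes, valid

Tableau for the negation ~[]((r & q) -> r):
1. ~[]((r & q) -> r), 0
2. ~((r & q) -> r), 1
3. r & q, 1
4. ~r, 1
5. r, 1
6. q, 1
Accessibility: 0R0, 0R1, 1R1
Branch closes: r and ~r both at 1.
Every branch of the negation's tableau closes; the branch above is one of them.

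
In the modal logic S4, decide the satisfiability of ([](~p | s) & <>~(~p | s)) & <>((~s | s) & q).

Unsatisfiable

1. ([](~p | s) & <>~(~p | s)) & <>((~s | s) & q), 0
2. [](~p | s) & <>~(~p | s), 0
3. <>((~s | s) & q), 0
4. [](~p | s), 0
5. <>~(~p | s), 0
6. ~p | s, 0
7. s, 0
8. (~s | s) & q, 1
9. ~s | s, 1
10. q, 1
11. ~p | s, 1
12. s, 1
13. ~(~p | s), 2
14. p, 2
15. ~s, 2
16. ~p | s, 2
17. s, 2
Accessibility: 0R0, 0R1, 0R2, 1R1, 2R2
Branch closes: s and ~s both at 2.
(One branch shown.) All branches close.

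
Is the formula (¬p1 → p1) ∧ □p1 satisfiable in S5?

Satisfiable (open branch found)

1. (¬p1 → p1) ∧ □p1, 0
2. ¬p1 → p1, 0
3. □p1, 0
4. p1, 0
Accessibility: 0R0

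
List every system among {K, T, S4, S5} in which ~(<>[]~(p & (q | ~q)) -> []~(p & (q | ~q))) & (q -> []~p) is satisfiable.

K, T, S4

S4-tableau for the formula:
1. ~(<>[]~(p & (q | ~q)) -> []~(p & (q | ~q))) & (q -> []~p), u
2. ~(<>[]~(p & (q | ~q)) -> []~(p & (q | ~q))), u
3. q -> []~p, u
4. <>[]~(p & (q | ~q)), u
5. ~[]~(p & (q | ~q)), u
6. ~q, u
7. []~(p & (q | ~q)), v
8. ~(p & (q | ~q)), v
9. ~p, v
10. p & (q | ~q), w
11. p, w
12. q | ~q, w
13. ~q, w
Accessibility: uRu, uRv, uRw, vRv, wRw
Complete open branch: satisfiable in S4, hence also in K, T (this S4-model is also a K-model and a T-model).
S5-tableau for the formula:
1. ~(<>[]~(p & (q | ~q)) -> []~(p & (q | ~q))) & (q -> []~p), u
2. ~(<>[]~(p & (q | ~q)) -> []~(p & (q | ~q))), u
3. q -> []~p, u
4. <>[]~(p & (q | ~q)), u
5. ~[]~(p & (q | ~q)), u
6. ~q, u
7. []~(p & (q | ~q)), v
8. ~(p & (q | ~q)), u
9. ~(p & (q | ~q)), v
10. ~p, u
11. ~p, v
12. p & (q | ~q), w
13. p, w
14. q | ~q, w
15. ~(p & (q | ~q)), w
16. ~q, w
17. ~(q | ~q), w
18. q, w
Accessibility: uRu, uRv, uRw, vRu, vRv, vRw, wRu, wRv, wRw
Branch closes: q and ~q both at w.
Every branch closes (one shown): unsatisfiable in S5.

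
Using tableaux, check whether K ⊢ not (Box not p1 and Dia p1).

Valid

Tableau for the negation Box not p1 and Dia p1:
1. Box not p1 and Dia p1, 0
2. Box not p1, 0
3. Dia p1, 0
4. p1, 1
5. not p1, 1
Accessibility: 0R1
Branch closes: p1 and not p1 both at 1.
Every branch of the negation's tableau closes; the branch above is one of them.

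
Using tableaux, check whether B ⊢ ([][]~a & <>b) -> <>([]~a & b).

Yes, valid

Tableau for the negation ~(([][]~a & <>b) -> <>([]~a & b)):
1. ~(([][]~a & <>b) -> <>([]~a & b)), w0
2. [][]~a & <>b, w0   [~->-rule on 1]
3. ~<>([]~a & b), w0   [~->-rule on 1]
4. [][]~a, w0   [&-rule on 2]
5. <>b, w0   [&-rule on 2]
6. ~([]~a & b), w0   [~<>-rule on 3 via w0Rw0]
7. []~a, w0   [[]-rule on 4 via w0Rw0]
8. ~a, w0   [[]-rule on 7 via w0Rw0]
9. ~[]~a, w0   [~&-rule on 6 (branches; this branch)]
10. b, w1   [<>-rule on 5: fresh world w1, w0Rw1]
11. ~([]~a & b), w1   [~<>-rule on 3 via w0Rw1]
12. []~a, w1   [[]-rule on 4 via w0Rw1]
13. ~a, w1   [[]-rule on 7 via w0Rw1]
14. ~[]~a, w1   [~&-rule on 11 (branches; this branch)]
15. a, w2   [~[]-rule on 9: fresh world w2, w0Rw2]
16. ~([]~a & b), w2   [~<>-rule on 3 via w0Rw2]
17. []~a, w2   [[]-rule on 4 via w0Rw2]
18. ~a, w2   [[]-rule on 7 via w0Rw2]
Accessibility: w0Rw0, w0Rw1, w0Rw2, w1Rw0, w1Rw1, w2Rw0, w2Rw2
Branch closes: a and ~a both at w2.
All branches of the negation close; one closing branch shown above.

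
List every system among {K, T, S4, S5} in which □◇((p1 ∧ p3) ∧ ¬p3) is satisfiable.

K-tableau for the formula:
1. □◇((p1 ∧ p3) ∧ ¬p3), u
Complete open branch: satisfiable in K.
T-tableau for the formula:
1. □◇((p1 ∧ p3) ∧ ¬p3), u
2. ◇((p1 ∧ p3) ∧ ¬p3), u
3. (p1 ∧ p3) ∧ ¬p3, v
4. p1 ∧ p3, v
5. ¬p3, v
6. p1, v
7. p3, v
Accessibility: uRu, uRv, vRv
Branch closes: p3 and ¬p3 both at v.
Every branch closes (one shown): unsatisfiable in T, hence also in S4, S5 (every S4/S5-frame is a T-frame).

K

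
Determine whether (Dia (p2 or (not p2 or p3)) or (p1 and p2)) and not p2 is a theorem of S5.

Invalid (countermodel exists)

Tableau for the negation not ((Dia (p2 or (not p2 or p3)) or (p1 and p2)) and not p2):
1. not ((Dia (p2 or (not p2 or p3)) or (p1 and p2)) and not p2), w0
2. p2, w0   [neg-and-rule on 1 (branches; this branch)]
Accessibility: w0Rw0
The negation has an open branch (countermodel exists).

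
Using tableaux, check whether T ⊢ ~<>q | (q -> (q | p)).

Tableau for the negation ~(~<>q | (q -> (q | p))):
1. ~(~<>q | (q -> (q | p))), w0
2. <>q, w0
3. ~(q -> (q | p)), w0
4. q, w0
5. ~(q | p), w0
6. ~q, w0
7. ~p, w0
Accessibility: w0Rw0
Branch closes: q and ~q both at w0.
Every branch of the negation's tableau closes; the branch above is one of them.

Valid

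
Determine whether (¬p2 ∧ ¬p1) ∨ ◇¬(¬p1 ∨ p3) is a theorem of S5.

Tableau for the negation ¬((¬p2 ∧ ¬p1) ∨ ◇¬(¬p1 ∨ p3)):
1. ¬((¬p2 ∧ ¬p1) ∨ ◇¬(¬p1 ∨ p3)), w0
2. ¬(¬p2 ∧ ¬p1), w0
3. ¬◇¬(¬p1 ∨ p3), w0
4. ¬p1 ∨ p3, w0
5. p1, w0
6. p3, w0
Accessibility: w0Rw0
The negation has an open branch (countermodel exists).

Invalid (countermodel exists)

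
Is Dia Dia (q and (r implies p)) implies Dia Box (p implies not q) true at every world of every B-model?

Tableau for the negation not (Dia Dia (q and (r implies p)) implies Dia Box (p implies not q)):
1. not (Dia Dia (q and (r implies p)) implies Dia Box (p implies not q)), 0
2. Dia Dia (q and (r implies p)), 0   [neg-implies-rule on 1]
3. not Dia Box (p implies not q), 0   [neg-implies-rule on 1]
4. not Box (p implies not q), 0   [neg-Dia-rule on 3 via 0R0]
5. Dia (q and (r implies p)), 1   [Dia-rule on 2: fresh world 1, 0R1]
6. not Box (p implies not q), 1   [neg-Dia-rule on 3 via 0R1]
7. not (p implies not q), 2   [neg-Box-rule on 4: fresh world 2, 0R2]
8. p, 2   [neg-implies-rule on 7]
9. q, 2   [neg-implies-rule on 7]
10. not Box (p implies not q), 2   [neg-Dia-rule on 3 via 0R2]
11. q and (r implies p), 3   [Dia-rule on 5: fresh world 3, 1R3]
12. q, 3   [and-rule on 11]
13. r implies p, 3   [and-rule on 11]
14. p, 3   [implies-rule on 13 (branches; this branch)]
15. not (p implies not q), 4   [neg-Box-rule on 6: fresh world 4, 1R4]
16. p, 4   [neg-implies-rule on 15]
17. q, 4   [neg-implies-rule on 15]
18. not (p implies not q), 5   [neg-Box-rule on 10: fresh world 5, 2R5]
19. p, 5   [neg-implies-rule on 18]
20. q, 5   [neg-implies-rule on 18]
Accessibility: 0R0, 0R1, 0R2, 1R0, 1R1, 1R3, 1R4, 2R0, 2R2, 2R5, 3R1, 3R3, 4R1, 4R4, 5R2, 5R5
The negation has an open branch (countermodel exists).

Not valid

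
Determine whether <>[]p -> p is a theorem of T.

Tableau for the negation ~(<>[]p -> p):
1. ~(<>[]p -> p), 0
2. <>[]p, 0
3. ~p, 0
4. []p, 1
5. p, 1
Accessibility: 0R0, 0R1, 1R1
The negation has an open branch (countermodel exists).

No, not valid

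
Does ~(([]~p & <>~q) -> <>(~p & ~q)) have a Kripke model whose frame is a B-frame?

Unsatisfiable (every branch closes)

1. ~(([]~p & <>~q) -> <>(~p & ~q)), 0
2. []~p & <>~q, 0
3. ~<>(~p & ~q), 0
4. []~p, 0
5. <>~q, 0
6. ~(~p & ~q), 0
7. ~p, 0
8. q, 0
9. ~q, 1
10. ~(~p & ~q), 1
11. ~p, 1
12. q, 1
Accessibility: 0R0, 0R1, 1R0, 1R1
Branch closes: q and ~q both at 1.
Every branch closes; the branch above is one of them.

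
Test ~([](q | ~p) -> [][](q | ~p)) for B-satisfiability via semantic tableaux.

1. ~([](q | ~p) -> [][](q | ~p)), u
2. [](q | ~p), u
3. ~[][](q | ~p), u
4. q | ~p, u
5. ~p, u
6. ~[](q | ~p), v
7. q | ~p, v
8. ~p, v
9. ~(q | ~p), w
10. ~q, w
11. p, w
Accessibility: uRu, uRv, vRu, vRv, vRw, wRv, wRw

Satisfiable (open branch found)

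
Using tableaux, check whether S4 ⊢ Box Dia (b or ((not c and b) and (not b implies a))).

Tableau for the negation not Box Dia (b or ((not c and b) and (not b implies a))):
1. not Box Dia (b or ((not c and b) and (not b implies a))), 0
2. not Dia (b or ((not c and b) and (not b implies a))), 1
3. not (b or ((not c and b) and (not b implies a))), 1
4. not b, 1
5. not ((not c and b) and (not b implies a)), 1
6. not (not b implies a), 1
7. not a, 1
Accessibility: 0R0, 0R1, 1R1
The negation has an open branch (countermodel exists).

Invalid (countermodel exists)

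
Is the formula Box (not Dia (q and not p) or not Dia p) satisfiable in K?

1. Box (not Dia (q and not p) or not Dia p), 0

Satisfiable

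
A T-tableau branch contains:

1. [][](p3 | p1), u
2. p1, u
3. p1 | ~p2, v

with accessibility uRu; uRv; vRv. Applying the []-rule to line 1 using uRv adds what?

[](p3 | p1), v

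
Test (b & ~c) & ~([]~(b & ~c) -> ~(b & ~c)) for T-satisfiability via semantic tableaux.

Unsatisfiable

1. (b & ~c) & ~([]~(b & ~c) -> ~(b & ~c)), u
2. b & ~c, u   [&-rule on 1]
3. ~([]~(b & ~c) -> ~(b & ~c)), u   [&-rule on 1]
4. b, u   [&-rule on 2]
5. ~c, u   [&-rule on 2]
6. []~(b & ~c), u   [~->-rule on 3]
7. ~(b & ~c), u   [[]-rule on 6 via uRu]
8. c, u   [~&-rule on 7 (branches; this branch)]
Accessibility: uRu
Branch closes: c and ~c both at u.
Every branch closes; the branch above is one of them.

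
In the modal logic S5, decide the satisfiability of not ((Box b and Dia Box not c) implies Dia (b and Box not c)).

1. not ((Box b and Dia Box not c) implies Dia (b and Box not c)), 0
2. Box b and Dia Box not c, 0   [neg-implies-rule on 1]
3. not Dia (b and Box not c), 0   [neg-implies-rule on 1]
4. Box b, 0   [and-rule on 2]
5. Dia Box not c, 0   [and-rule on 2]
6. not (b and Box not c), 0   [neg-Dia-rule on 3 via 0R0]
7. b, 0   [Box-rule on 4 via 0R0]
8. not Box not c, 0   [neg-and-rule on 6 (branches; this branch)]
9. Box not c, 1   [Dia-rule on 5: fresh world 1, 0R1]
10. not (b and Box not c), 1   [neg-Dia-rule on 3 via 0R1]
11. b, 1   [Box-rule on 4 via 0R1]
12. not c, 0   [Box-rule on 9 via 1R0]
13. not c, 1   [Box-rule on 9 via 1R1]
14. not Box not c, 1   [neg-and-rule on 10 (branches; this branch)]
15. c, 2   [neg-Box-rule on 8: fresh world 2, 0R2]
16. not (b and Box not c), 2   [neg-Dia-rule on 3 via 0R2]
17. b, 2   [Box-rule on 4 via 0R2]
18. not c, 2   [Box-rule on 9 via 1R2]
Accessibility: 0R0, 0R1, 0R2, 1R0, 1R1, 1R2, 2R0, 2R1, 2R2
Branch closes: c and not c both at 2.
Every branch closes; the branch above is one of them.

Unsatisfiable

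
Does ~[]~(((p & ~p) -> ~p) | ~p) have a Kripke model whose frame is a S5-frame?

1. ~[]~(((p & ~p) -> ~p) | ~p), 0
2. ((p & ~p) -> ~p) | ~p, 1   [~[]-rule on 1: fresh world 1, 0R1]
3. ~p, 1   [|-rule on 2 (branches; this branch)]
Accessibility: 0R0, 0R1, 1R0, 1R1

Yes, satisfiable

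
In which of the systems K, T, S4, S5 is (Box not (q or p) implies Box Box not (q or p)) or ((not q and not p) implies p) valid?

S4, S5

S4-tableau for the negation not ((Box not (q or p) implies Box Box not (q or p)) or ((not q and not p) implies p)):
1. not ((Box not (q or p) implies Box Box not (q or p)) or ((not q and not p) implies p)), w0
2. not (Box not (q or p) implies Box Box not (q or p)), w0
3. not ((not q and not p) implies p), w0
4. Box not (q or p), w0
5. not Box Box not (q or p), w0
6. not q and not p, w0
7. not p, w0
8. not q, w0
9. not (q or p), w0
10. not Box not (q or p), w1
11. not (q or p), w1
12. not q, w1
13. not p, w1
14. q or p, w2
15. not (q or p), w2
16. not q, w2
17. not p, w2
18. p, w2
Accessibility: w0Rw0, w0Rw1, w0Rw2, w1Rw1, w1Rw2, w2Rw2
Branch closes: p and not p both at w2.
Every branch closes (one shown): valid in S4, hence also in S5 (every theorem of S4 is a theorem of S5).
T-tableau for the negation not ((Box not (q or p) implies Box Box not (q or p)) or ((not q and not p) implies p)):
1. not ((Box not (q or p) implies Box Box not (q or p)) or ((not q and not p) implies p)), w0
2. not (Box not (q or p) implies Box Box not (q or p)), w0
3. not ((not q and not p) implies p), w0
4. Box not (q or p), w0
5. not Box Box not (q or p), w0
6. not q and not p, w0
7. not p, w0
8. not q, w0
9. not (q or p), w0
10. not Box not (q or p), w1
11. not (q or p), w1
12. not q, w1
13. not p, w1
14. q or p, w2
15. p, w2
Accessibility: w0Rw0, w0Rw1, w1Rw1, w1Rw2, w2Rw2
Complete open branch: countermodel on a T-frame, so not valid in T, nor in K (the same frame is also a K-frame).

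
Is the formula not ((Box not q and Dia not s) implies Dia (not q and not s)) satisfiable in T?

1. not ((Box not q and Dia not s) implies Dia (not q and not s)), u
2. Box not q and Dia not s, u
3. not Dia (not q and not s), u
4. Box not q, u
5. Dia not s, u
6. not (not q and not s), u
7. not q, u
8. s, u
9. not s, v
10. not (not q and not s), v
11. not q, v
12. s, v
Accessibility: uRu, uRv, vRv
Branch closes: s and not s both at v.
Every branch closes; the branch above is one of them.

Unsatisfiable (every branch closes)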